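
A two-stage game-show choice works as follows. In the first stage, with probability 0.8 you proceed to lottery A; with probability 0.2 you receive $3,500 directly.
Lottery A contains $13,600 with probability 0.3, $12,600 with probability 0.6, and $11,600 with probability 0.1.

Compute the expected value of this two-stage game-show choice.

$10,940

EV(A) = 0.3 × 13600 + 0.6 × 12600 + 0.1 × 11600 = 4080 + 7560 + 1160 = 12800
Branch B: 3500 (certain)
Overall = 0.8 × 12800 + 0.2 × 3500 = 10240 + 700 = 10940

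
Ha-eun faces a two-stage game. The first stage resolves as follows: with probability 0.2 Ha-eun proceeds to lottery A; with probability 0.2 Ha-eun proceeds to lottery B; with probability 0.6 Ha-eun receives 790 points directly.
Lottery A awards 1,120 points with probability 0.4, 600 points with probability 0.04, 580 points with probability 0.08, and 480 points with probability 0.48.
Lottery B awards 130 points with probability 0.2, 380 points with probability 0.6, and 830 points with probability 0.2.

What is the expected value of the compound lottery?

707.76 points

EV(A) = 0.4 × 1120 + 0.04 × 600 + 0.08 × 580 + 0.48 × 480 = 448 + 24 + 46.4 + 230.4 = 748.8
EV(B) = 0.2 × 130 + 0.6 × 380 + 0.2 × 830 = 26 + 228 + 166 = 420
Branch C: 790 (certain)
Overall = 0.2 × 748.8 + 0.2 × 420 + 0.6 × 790 = 149.76 + 84 + 474 = 707.76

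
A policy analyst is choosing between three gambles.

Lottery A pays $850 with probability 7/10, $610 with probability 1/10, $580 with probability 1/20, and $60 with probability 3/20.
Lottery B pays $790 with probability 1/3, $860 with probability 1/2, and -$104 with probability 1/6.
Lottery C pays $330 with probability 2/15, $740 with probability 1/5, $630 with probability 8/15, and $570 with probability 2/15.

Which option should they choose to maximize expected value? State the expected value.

Lottery A ($694)

Lottery A = 7/10 × 850 + 1/10 × 610 + 1/20 × 580 + 3/20 × 60 = 595 + 61 + 29 + 9 = 694
Lottery B = 1/3 × 790 + 1/2 × 860 + 1/6 × (-104) = 263.3333 + 430 − 17.3333 = 676
Lottery C = 2/15 × 330 + 1/5 × 740 + 8/15 × 630 + 2/15 × 570 = 44 + 148 + 336 + 76 = 604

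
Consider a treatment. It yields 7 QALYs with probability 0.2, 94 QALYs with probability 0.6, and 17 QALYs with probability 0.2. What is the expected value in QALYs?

EV = 0.2 × 7 + 0.6 × 94 + 0.2 × 17 = 1.4 + 56.4 + 3.4 = 61.2

61.2 QALYs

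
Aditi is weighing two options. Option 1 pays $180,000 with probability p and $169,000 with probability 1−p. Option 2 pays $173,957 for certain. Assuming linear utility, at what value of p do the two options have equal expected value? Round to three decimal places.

p = 0.451

p·180000 + (1−p)·169000 = 173957
11000p + 169000 = 173957
p = (173957 − 169000) / 11000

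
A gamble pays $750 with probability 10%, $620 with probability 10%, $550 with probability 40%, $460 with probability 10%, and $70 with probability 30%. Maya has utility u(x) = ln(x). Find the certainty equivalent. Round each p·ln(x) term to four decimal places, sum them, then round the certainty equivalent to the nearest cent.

$303.87

E[u] = 0.1·ln(750) + 0.1·ln(620) + 0.4·ln(550) + 0.1·ln(460) + 0.3·ln(70) = 0.6620 + 0.6430 + 2.5240 + 0.6131 + 1.2745 = 5.7166
CE = e^5.7166 ≈ 303.87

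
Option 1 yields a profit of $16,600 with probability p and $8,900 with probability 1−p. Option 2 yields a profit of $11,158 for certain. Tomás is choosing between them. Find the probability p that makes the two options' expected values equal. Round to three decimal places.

p = 0.293

p·16600 + (1−p)·8900 = 11158
7700p + 8900 = 11158
p = (11158 − 8900) / 7700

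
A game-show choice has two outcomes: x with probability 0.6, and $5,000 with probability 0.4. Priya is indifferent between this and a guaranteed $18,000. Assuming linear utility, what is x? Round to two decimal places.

0.6·x + 0.4·5000 = 18000
0.6·x = 18000 − 2000 = 16000
x = 16000 / 0.6 = 26666.6667

x = $26,666.67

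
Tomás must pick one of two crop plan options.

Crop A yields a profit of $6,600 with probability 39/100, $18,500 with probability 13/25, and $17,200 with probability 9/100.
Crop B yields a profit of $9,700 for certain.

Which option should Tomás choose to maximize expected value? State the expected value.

Crop A = 39/100 × 6600 + 13/25 × 18500 + 9/100 × 17200 = 2574 + 9620 + 1548 = 13742
Crop B: 9700 (certain)

Crop A ($13,742)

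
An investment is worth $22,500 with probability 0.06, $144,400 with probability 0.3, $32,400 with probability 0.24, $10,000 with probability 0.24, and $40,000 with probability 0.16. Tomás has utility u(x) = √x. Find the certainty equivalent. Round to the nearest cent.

E[u] = 0.06·√22500 + 0.3·√144400 + 0.24·√32400 + 0.24·√10000 + 0.16·√40000 = 0.06·150 + 0.3·380 + 0.24·180 + 0.24·100 + 0.16·200 = 222.2
CE = (222.2)² = 49372.84

$49,372.84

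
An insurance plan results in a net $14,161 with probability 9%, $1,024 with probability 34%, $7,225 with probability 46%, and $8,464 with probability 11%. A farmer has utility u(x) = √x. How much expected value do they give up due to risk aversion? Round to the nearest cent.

$863.13

E[u] = 0.09·√14161 + 0.34·√1024 + 0.46·√7225 + 0.11·√8464 = 0.09·119 + 0.34·32 + 0.46·85 + 0.11·92 = 70.81
CE = (70.81)² = 5014.0561
Risk premium = EV − CE = 5877.19 − 5014.0561 = 863.1339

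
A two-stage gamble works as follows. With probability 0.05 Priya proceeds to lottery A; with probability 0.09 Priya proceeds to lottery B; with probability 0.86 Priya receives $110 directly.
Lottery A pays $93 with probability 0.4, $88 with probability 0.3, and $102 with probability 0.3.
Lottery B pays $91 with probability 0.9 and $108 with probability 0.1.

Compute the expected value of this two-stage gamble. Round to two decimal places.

EV(A) = 0.4 × 93 + 0.3 × 88 + 0.3 × 102 = 37.2 + 26.4 + 30.6 = 94.2
EV(B) = 0.9 × 91 + 0.1 × 108 = 81.9 + 10.8 = 92.7
Branch C: 110 (certain)
Overall = 0.05 × 94.2 + 0.09 × 92.7 + 0.86 × 110 = 4.71 + 8.343 + 94.6 = 107.653

$107.65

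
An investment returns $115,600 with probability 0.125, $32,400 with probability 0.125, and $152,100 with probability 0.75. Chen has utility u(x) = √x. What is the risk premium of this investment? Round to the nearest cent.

$4,768.75

E[u] = 0.125·√115600 + 0.125·√32400 + 0.75·√152100 = 0.125·340 + 0.125·180 + 0.75·390 = 357.5
CE = (357.5)² = 127806.25
Risk premium = EV − CE = 132575 − 127806.25 = 4768.75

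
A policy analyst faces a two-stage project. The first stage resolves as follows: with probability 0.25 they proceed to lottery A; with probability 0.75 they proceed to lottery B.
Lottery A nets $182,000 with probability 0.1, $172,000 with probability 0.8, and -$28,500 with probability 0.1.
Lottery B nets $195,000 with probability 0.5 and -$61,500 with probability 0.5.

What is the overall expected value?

EV(A) = 0.1 × 182000 + 0.8 × 172000 + 0.1 × (-28500) = 18200 + 137600 − 2850 = 152950
EV(B) = 0.5 × 195000 + 0.5 × (-61500) = 97500 − 30750 = 66750
Overall = 0.25 × 152950 + 0.75 × 66750 = 38237.5 + 50062.5 = 88300

$88,300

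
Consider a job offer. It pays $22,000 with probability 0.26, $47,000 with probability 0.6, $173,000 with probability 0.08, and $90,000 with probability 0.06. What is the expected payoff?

EV = 0.26 × 22000 + 0.6 × 47000 + 0.08 × 173000 + 0.06 × 90000 = 5720 + 28200 + 13840 + 5400 = 53160

$53,160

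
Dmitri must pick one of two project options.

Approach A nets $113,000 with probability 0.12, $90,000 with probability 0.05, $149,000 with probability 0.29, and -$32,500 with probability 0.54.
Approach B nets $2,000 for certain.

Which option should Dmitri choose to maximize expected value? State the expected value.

Approach A ($43,720)

Approach A = 0.12 × 113000 + 0.05 × 90000 + 0.29 × 149000 + 0.54 × (-32500) = 13560 + 4500 + 43210 − 17550 = 43720
Approach B: 2000 (certain)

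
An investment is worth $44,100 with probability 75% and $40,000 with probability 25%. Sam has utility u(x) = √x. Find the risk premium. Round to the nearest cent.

$18.75

E[u] = 0.75·√44100 + 0.25·√40000 = 0.75·210 + 0.25·200 = 207.5
CE = (207.5)² = 43056.25
Risk premium = EV − CE = 43075 − 43056.25 = 18.75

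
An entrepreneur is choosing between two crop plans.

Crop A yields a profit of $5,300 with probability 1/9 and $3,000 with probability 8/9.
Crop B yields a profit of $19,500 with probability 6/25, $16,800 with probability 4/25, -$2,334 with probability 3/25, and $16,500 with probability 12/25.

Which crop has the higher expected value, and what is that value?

Crop B ($15,007.92)

Crop A = 1/9 × 5300 + 8/9 × 3000 = 588.8889 + 2666.6667 = 3255.5556
Crop B = 6/25 × 19500 + 4/25 × 16800 + 3/25 × (-2334) + 12/25 × 16500 = 4680 + 2688 − 280.08 + 7920 = 15007.92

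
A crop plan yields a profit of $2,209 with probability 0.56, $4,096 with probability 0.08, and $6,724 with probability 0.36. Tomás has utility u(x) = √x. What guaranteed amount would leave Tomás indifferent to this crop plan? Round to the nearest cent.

$3,716.12

E[u] = 0.56·√2209 + 0.08·√4096 + 0.36·√6724 = 0.56·47 + 0.08·64 + 0.36·82 = 60.96
CE = (60.96)² = 3716.1216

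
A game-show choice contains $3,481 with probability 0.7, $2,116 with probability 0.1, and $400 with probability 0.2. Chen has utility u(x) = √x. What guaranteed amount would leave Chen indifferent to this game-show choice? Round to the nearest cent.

E[u] = 0.7·√3481 + 0.1·√2116 + 0.2·√400 = 0.7·59 + 0.1·46 + 0.2·20 = 49.9
CE = (49.9)² = 2490.01

$2,490.01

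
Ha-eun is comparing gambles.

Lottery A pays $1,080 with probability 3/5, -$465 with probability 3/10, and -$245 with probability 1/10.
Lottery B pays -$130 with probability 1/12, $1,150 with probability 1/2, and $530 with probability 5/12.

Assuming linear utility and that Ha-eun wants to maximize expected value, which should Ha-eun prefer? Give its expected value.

Lottery B ($785)

Lottery A = 3/5 × 1080 + 3/10 × (-465) + 1/10 × (-245) = 648 − 139.5 − 24.5 = 484
Lottery B = 1/12 × (-130) + 1/2 × 1150 + 5/12 × 530 = -10.8333 + 575 + 220.8333 = 785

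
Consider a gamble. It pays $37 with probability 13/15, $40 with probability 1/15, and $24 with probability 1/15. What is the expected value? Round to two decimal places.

$36.33

EV = 13/15 × 37 + 1/15 × 40 + 1/15 × 24 = 32.0667 + 2.6667 + 1.6 = 36.3333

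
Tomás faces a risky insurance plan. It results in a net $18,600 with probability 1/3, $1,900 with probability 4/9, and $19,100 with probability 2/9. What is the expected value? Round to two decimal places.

EV = 1/3 × 18600 + 4/9 × 1900 + 2/9 × 19100 = 6200 + 844.4444 + 4244.4444 = 11288.8889

$11,288.89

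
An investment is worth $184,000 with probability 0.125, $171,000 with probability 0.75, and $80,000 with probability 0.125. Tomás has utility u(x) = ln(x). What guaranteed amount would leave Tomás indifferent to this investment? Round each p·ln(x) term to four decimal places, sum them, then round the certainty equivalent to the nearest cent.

$156,937.04

E[u] = 0.125·ln(184000) + 0.75·ln(171000) + 0.125·ln(80000) = 1.5153 + 9.0371 + 1.4112 = 11.9636
CE = e^11.9636 ≈ 156937.04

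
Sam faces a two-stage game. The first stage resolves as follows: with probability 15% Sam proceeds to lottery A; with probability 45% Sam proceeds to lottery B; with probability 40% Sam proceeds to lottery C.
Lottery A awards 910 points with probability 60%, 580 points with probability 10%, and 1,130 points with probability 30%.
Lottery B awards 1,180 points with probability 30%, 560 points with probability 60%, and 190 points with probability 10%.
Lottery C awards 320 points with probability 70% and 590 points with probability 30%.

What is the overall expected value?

620.9 points

EV(A) = 0.6 × 910 + 0.1 × 580 + 0.3 × 1130 = 546 + 58 + 339 = 943
EV(B) = 0.3 × 1180 + 0.6 × 560 + 0.1 × 190 = 354 + 336 + 19 = 709
EV(C) = 0.7 × 320 + 0.3 × 590 = 224 + 177 = 401
Overall = 0.15 × 943 + 0.45 × 709 + 0.4 × 401 = 141.45 + 319.05 + 160.4 = 620.9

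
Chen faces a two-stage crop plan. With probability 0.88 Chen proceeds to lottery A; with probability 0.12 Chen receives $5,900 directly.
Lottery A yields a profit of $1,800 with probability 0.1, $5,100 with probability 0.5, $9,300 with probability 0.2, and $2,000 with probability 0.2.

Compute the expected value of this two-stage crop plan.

$5,099.20

EV(A) = 0.1 × 1800 + 0.5 × 5100 + 0.2 × 9300 + 0.2 × 2000 = 180 + 2550 + 1860 + 400 = 4990
Branch B: 5900 (certain)
Overall = 0.88 × 4990 + 0.12 × 5900 = 4391.2 + 708 = 5099.2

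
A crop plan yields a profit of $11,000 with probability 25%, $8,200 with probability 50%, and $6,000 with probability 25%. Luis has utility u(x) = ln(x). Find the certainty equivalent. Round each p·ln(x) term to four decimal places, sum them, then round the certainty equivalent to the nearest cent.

$8,161.64

E[u] = 0.25·ln(11000) + 0.5·ln(8200) + 0.25·ln(6000) = 2.3264 + 4.5059 + 2.1749 = 9.0072
CE = e^9.0072 ≈ 8161.64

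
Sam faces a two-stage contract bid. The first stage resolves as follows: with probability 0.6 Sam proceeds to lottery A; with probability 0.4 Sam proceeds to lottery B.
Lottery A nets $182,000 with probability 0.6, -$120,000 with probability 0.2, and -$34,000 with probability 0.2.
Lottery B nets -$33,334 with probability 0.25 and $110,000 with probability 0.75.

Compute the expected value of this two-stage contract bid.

EV(A) = 0.6 × 182000 + 0.2 × (-120000) + 0.2 × (-34000) = 109200 − 24000 − 6800 = 78400
EV(B) = 0.25 × (-33334) + 0.75 × 110000 = -8333.5 + 82500 = 74166.5
Overall = 0.6 × 78400 + 0.4 × 74166.5 = 47040 + 29666.6 = 76706.6

$76,706.60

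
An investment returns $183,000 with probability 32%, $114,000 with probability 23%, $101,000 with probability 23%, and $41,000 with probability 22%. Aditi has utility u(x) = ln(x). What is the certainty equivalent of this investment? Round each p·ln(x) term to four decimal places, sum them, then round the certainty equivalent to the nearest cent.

$103,011.92

E[u] = 0.32·ln(183000) + 0.23·ln(114000) + 0.23·ln(101000) + 0.22·ln(41000) = 3.8775 + 2.6781 + 2.6503 + 2.3367 = 11.5426
CE = e^11.5426 ≈ 103011.92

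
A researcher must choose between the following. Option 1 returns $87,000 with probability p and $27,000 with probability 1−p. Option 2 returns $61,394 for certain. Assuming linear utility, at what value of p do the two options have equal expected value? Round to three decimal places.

p = 0.573

p·87000 + (1−p)·27000 = 61394
60000p + 27000 = 61394
p = (61394 − 27000) / 60000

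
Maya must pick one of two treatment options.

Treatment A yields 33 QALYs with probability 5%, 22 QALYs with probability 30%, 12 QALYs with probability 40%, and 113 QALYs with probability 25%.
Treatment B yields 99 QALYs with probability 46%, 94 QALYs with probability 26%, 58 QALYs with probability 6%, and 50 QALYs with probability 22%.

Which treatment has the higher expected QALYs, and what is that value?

Treatment B (84.46 QALYs)

Treatment A = 0.05 × 33 + 0.3 × 22 + 0.4 × 12 + 0.25 × 113 = 1.65 + 6.6 + 4.8 + 28.25 = 41.3
Treatment B = 0.46 × 99 + 0.26 × 94 + 0.06 × 58 + 0.22 × 50 = 45.54 + 24.44 + 3.48 + 11 = 84.46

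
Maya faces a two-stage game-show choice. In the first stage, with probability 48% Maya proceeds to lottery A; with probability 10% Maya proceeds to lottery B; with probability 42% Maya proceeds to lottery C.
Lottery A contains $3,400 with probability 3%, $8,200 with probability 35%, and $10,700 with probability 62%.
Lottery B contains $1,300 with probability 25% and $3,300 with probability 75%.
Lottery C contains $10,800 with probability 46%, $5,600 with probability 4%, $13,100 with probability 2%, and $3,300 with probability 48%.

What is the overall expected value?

$7,846.84

EV(A) = 0.03 × 3400 + 0.35 × 8200 + 0.62 × 10700 = 102 + 2870 + 6634 = 9606
EV(B) = 0.25 × 1300 + 0.75 × 3300 = 325 + 2475 = 2800
EV(C) = 0.46 × 10800 + 0.04 × 5600 + 0.02 × 13100 + 0.48 × 3300 = 4968 + 224 + 262 + 1584 = 7038
Overall = 0.48 × 9606 + 0.1 × 2800 + 0.42 × 7038 = 4610.88 + 280 + 2955.96 = 7846.84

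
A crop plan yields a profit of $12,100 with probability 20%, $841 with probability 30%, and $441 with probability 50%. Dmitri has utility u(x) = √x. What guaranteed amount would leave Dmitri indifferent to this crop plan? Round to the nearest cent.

$1,697.44

E[u] = 0.2·√12100 + 0.3·√841 + 0.5·√441 = 0.2·110 + 0.3·29 + 0.5·21 = 41.2
CE = (41.2)² = 1697.44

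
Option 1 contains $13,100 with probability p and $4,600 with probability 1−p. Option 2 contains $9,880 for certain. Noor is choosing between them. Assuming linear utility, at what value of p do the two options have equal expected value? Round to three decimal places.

p = 0.621

p·13100 + (1−p)·4600 = 9880
8500p + 4600 = 9880
p = (9880 − 4600) / 8500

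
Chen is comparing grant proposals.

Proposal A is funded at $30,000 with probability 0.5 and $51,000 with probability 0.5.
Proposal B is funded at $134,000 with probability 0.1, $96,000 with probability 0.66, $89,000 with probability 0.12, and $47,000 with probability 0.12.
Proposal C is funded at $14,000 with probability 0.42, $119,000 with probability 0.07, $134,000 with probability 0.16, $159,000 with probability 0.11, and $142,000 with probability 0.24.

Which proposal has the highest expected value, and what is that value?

Proposal B ($93,080)

Proposal A = 0.5 × 30000 + 0.5 × 51000 = 15000 + 25500 = 40500
Proposal B = 0.1 × 134000 + 0.66 × 96000 + 0.12 × 89000 + 0.12 × 47000 = 13400 + 63360 + 10680 + 5640 = 93080
Proposal C = 0.42 × 14000 + 0.07 × 119000 + 0.16 × 134000 + 0.11 × 159000 + 0.24 × 142000 = 5880 + 8330 + 21440 + 17490 + 34080 = 87220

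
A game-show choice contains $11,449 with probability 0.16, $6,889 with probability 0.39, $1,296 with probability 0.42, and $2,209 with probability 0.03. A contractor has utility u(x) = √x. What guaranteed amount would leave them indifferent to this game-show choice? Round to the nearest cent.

E[u] = 0.16·√11449 + 0.39·√6889 + 0.42·√1296 + 0.03·√2209 = 0.16·107 + 0.39·83 + 0.42·36 + 0.03·47 = 66.02
CE = (66.02)² = 4358.6404

$4,358.64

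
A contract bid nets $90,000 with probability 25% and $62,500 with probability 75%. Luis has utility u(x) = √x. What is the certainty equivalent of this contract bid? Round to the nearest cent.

E[u] = 0.25·√90000 + 0.75·√62500 = 0.25·300 + 0.75·250 = 262.5
CE = (262.5)² = 68906.25

$68,906.25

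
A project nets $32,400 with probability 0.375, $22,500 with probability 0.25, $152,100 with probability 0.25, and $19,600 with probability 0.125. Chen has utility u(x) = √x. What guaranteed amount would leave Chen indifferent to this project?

$48,400

E[u] = 0.375·√32400 + 0.25·√22500 + 0.25·√152100 + 0.125·√19600 = 0.375·180 + 0.25·150 + 0.25·390 + 0.125·140 = 220
CE = (220)² = 48400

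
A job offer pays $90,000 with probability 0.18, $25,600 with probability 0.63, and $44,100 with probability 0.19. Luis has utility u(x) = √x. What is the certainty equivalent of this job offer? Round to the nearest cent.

$37,908.09

E[u] = 0.18·√90000 + 0.63·√25600 + 0.19·√44100 = 0.18·300 + 0.63·160 + 0.19·210 = 194.7
CE = (194.7)² = 37908.09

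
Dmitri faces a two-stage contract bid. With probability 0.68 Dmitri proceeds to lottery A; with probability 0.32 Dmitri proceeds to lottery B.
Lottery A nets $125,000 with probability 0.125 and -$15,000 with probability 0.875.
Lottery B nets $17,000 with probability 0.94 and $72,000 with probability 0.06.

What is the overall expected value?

$8,196

EV(A) = 0.125 × 125000 + 0.875 × (-15000) = 15625 − 13125 = 2500
EV(B) = 0.94 × 17000 + 0.06 × 72000 = 15980 + 4320 = 20300
Overall = 0.68 × 2500 + 0.32 × 20300 = 1700 + 6496 = 8196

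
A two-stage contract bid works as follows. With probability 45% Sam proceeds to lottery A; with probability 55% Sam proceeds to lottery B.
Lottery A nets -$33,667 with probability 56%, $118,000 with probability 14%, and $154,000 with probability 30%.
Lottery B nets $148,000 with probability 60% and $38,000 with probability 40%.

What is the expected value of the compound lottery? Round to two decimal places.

EV(A) = 0.56 × (-33667) + 0.14 × 118000 + 0.3 × 154000 = -18853.52 + 16520 + 46200 = 43866.48
EV(B) = 0.6 × 148000 + 0.4 × 38000 = 88800 + 15200 = 104000
Overall = 0.45 × 43866.48 + 0.55 × 104000 = 19739.916 + 57200 = 76939.916

$76,939.92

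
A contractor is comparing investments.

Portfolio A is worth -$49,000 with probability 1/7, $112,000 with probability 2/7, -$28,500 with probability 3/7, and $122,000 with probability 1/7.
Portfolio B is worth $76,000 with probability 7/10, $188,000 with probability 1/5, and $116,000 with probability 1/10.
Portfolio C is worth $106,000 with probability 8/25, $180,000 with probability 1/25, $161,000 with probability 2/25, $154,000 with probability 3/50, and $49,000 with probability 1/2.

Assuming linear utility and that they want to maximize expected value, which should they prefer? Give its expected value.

Portfolio B ($102,400)

Portfolio A = 1/7 × (-49000) + 2/7 × 112000 + 3/7 × (-28500) + 1/7 × 122000 = -7000 + 32000 − 12214.2857 + 17428.5714 = 30214.2857
Portfolio B = 7/10 × 76000 + 1/5 × 188000 + 1/10 × 116000 = 53200 + 37600 + 11600 = 102400
Portfolio C = 8/25 × 106000 + 1/25 × 180000 + 2/25 × 161000 + 3/50 × 154000 + 1/2 × 49000 = 33920 + 7200 + 12880 + 9240 + 24500 = 87740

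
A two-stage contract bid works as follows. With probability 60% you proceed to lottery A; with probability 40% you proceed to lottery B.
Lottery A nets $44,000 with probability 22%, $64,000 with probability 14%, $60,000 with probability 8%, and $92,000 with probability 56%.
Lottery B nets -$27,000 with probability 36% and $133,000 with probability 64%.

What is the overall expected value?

$75,136

EV(A) = 0.22 × 44000 + 0.14 × 64000 + 0.08 × 60000 + 0.56 × 92000 = 9680 + 8960 + 4800 + 51520 = 74960
EV(B) = 0.36 × (-27000) + 0.64 × 133000 = -9720 + 85120 = 75400
Overall = 0.6 × 74960 + 0.4 × 75400 = 44976 + 30160 = 75136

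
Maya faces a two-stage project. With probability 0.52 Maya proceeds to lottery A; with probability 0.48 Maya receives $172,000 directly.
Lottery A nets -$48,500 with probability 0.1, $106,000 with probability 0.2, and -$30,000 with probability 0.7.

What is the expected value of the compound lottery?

$80,142

EV(A) = 0.1 × (-48500) + 0.2 × 106000 + 0.7 × (-30000) = -4850 + 21200 − 21000 = -4650
Branch B: 172000 (certain)
Overall = 0.52 × (-4650) + 0.48 × 172000 = -2418 + 82560 = 80142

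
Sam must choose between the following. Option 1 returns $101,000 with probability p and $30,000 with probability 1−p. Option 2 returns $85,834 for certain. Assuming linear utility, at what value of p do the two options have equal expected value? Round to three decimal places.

p·101000 + (1−p)·30000 = 85834
71000p + 30000 = 85834
p = (85834 − 30000) / 71000

p = 0.786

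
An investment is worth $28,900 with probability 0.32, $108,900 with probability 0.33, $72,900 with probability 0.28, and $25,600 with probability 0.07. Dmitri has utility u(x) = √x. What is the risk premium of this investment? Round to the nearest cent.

E[u] = 0.32·√28900 + 0.33·√108900 + 0.28·√72900 + 0.07·√25600 = 0.32·170 + 0.33·330 + 0.28·270 + 0.07·160 = 250.1
CE = (250.1)² = 62550.01
Risk premium = EV − CE = 67389 − 62550.01 = 4838.99

$4,838.99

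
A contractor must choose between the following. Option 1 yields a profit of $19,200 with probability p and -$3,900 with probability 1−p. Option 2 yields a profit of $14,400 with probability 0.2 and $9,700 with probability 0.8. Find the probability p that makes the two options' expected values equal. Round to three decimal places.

p = 0.629

EV(Option 2) = 0.2 × 14400 + 0.8 × 9700 = 2880 + 7760 = 10640
p·19200 + (1−p)·(-3900) = 10640
23100p − 3900 = 10640
p = (10640 + 3900) / 23100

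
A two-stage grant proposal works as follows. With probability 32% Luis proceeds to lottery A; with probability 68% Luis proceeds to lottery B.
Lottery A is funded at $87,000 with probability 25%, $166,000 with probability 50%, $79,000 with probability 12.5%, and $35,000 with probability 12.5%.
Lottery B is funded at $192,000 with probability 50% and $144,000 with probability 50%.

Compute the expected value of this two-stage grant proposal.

EV(A) = 0.25 × 87000 + 0.5 × 166000 + 0.125 × 79000 + 0.125 × 35000 = 21750 + 83000 + 9875 + 4375 = 119000
EV(B) = 0.5 × 192000 + 0.5 × 144000 = 96000 + 72000 = 168000
Overall = 0.32 × 119000 + 0.68 × 168000 = 38080 + 114240 = 152320

$152,320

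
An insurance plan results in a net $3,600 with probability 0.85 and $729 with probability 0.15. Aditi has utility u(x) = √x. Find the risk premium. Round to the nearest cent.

$138.85

E[u] = 0.85·√3600 + 0.15·√729 = 0.85·60 + 0.15·27 = 55.05
CE = (55.05)² = 3030.5025
Risk premium = EV − CE = 3169.35 − 3030.5025 = 138.8475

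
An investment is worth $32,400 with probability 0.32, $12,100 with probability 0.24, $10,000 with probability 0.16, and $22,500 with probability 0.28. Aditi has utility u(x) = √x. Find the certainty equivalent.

$20,164

E[u] = 0.32·√32400 + 0.24·√12100 + 0.16·√10000 + 0.28·√22500 = 0.32·180 + 0.24·110 + 0.16·100 + 0.28·150 = 142
CE = (142)² = 20164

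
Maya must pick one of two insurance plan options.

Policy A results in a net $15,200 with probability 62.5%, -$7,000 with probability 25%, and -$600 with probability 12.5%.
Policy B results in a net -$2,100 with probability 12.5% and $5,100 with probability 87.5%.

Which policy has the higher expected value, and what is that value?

Policy A = 0.625 × 15200 + 0.25 × (-7000) + 0.125 × (-600) = 9500 − 1750 − 75 = 7675
Policy B = 0.125 × (-2100) + 0.875 × 5100 = -262.5 + 4462.5 = 4200

Policy A ($7,675)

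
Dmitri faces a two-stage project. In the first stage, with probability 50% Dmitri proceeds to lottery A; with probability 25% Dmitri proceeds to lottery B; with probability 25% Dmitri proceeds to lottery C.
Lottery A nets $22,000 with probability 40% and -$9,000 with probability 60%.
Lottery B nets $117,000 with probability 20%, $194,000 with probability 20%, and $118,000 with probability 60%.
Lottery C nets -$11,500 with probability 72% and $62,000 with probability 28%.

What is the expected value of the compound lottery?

$37,220

EV(A) = 0.4 × 22000 + 0.6 × (-9000) = 8800 − 5400 = 3400
EV(B) = 0.2 × 117000 + 0.2 × 194000 + 0.6 × 118000 = 23400 + 38800 + 70800 = 133000
EV(C) = 0.72 × (-11500) + 0.28 × 62000 = -8280 + 17360 = 9080
Overall = 0.5 × 3400 + 0.25 × 133000 + 0.25 × 9080 = 1700 + 33250 + 2270 = 37220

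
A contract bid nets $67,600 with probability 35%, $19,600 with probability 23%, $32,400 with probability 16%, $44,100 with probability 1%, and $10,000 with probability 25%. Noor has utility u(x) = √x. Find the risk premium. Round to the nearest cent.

$4,216.19

E[u] = 0.35·√67600 + 0.23·√19600 + 0.16·√32400 + 0.01·√44100 + 0.25·√10000 = 0.35·260 + 0.23·140 + 0.16·180 + 0.01·210 + 0.25·100 = 179.1
CE = (179.1)² = 32076.81
Risk premium = EV − CE = 36293 − 32076.81 = 4216.19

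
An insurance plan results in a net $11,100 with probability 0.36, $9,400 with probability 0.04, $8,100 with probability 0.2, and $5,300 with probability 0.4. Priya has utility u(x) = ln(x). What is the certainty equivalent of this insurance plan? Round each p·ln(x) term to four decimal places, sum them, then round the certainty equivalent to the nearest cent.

$7,702.50

E[u] = 0.36·ln(11100) + 0.04·ln(9400) + 0.2·ln(8100) + 0.4·ln(5300) = 3.3533 + 0.3659 + 1.7999 + 3.4302 = 8.9493
CE = e^8.9493 ≈ 7702.50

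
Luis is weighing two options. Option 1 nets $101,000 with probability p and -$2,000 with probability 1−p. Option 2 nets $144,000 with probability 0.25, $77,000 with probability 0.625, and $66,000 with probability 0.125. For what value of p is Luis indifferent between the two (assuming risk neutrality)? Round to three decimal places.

p = 0.916

EV(Option 2) = 0.25 × 144000 + 0.625 × 77000 + 0.125 × 66000 = 36000 + 48125 + 8250 = 92375
p·101000 + (1−p)·(-2000) = 92375
103000p − 2000 = 92375
p = (92375 + 2000) / 103000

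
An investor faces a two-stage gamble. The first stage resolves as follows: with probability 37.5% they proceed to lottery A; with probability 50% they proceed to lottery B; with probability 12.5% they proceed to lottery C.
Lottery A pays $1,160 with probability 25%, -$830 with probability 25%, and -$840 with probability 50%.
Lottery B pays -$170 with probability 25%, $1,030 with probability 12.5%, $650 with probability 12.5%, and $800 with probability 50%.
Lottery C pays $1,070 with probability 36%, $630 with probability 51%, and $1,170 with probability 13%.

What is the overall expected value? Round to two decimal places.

EV(A) = 0.25 × 1160 + 0.25 × (-830) + 0.5 × (-840) = 290 − 207.5 − 420 = -337.5
EV(B) = 0.25 × (-170) + 0.125 × 1030 + 0.125 × 650 + 0.5 × 800 = -42.5 + 128.75 + 81.25 + 400 = 567.5
EV(C) = 0.36 × 1070 + 0.51 × 630 + 0.13 × 1170 = 385.2 + 321.3 + 152.1 = 858.6
Overall = 0.375 × (-337.5) + 0.5 × 567.5 + 0.125 × 858.6 = -126.5625 + 283.75 + 107.325 = 264.5125

$264.51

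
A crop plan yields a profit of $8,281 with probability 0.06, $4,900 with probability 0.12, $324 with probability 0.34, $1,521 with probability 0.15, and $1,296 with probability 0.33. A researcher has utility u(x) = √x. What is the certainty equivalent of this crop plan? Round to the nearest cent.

E[u] = 0.06·√8281 + 0.12·√4900 + 0.34·√324 + 0.15·√1521 + 0.33·√1296 = 0.06·91 + 0.12·70 + 0.34·18 + 0.15·39 + 0.33·36 = 37.71
CE = (37.71)² = 1422.0441

$1,422.04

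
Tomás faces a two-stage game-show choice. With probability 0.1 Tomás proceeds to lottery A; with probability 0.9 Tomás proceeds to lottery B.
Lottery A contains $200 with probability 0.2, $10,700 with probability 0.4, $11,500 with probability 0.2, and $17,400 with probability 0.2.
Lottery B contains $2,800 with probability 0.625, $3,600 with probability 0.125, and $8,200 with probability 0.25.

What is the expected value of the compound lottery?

$4,835

EV(A) = 0.2 × 200 + 0.4 × 10700 + 0.2 × 11500 + 0.2 × 17400 = 40 + 4280 + 2300 + 3480 = 10100
EV(B) = 0.625 × 2800 + 0.125 × 3600 + 0.25 × 8200 = 1750 + 450 + 2050 = 4250
Overall = 0.1 × 10100 + 0.9 × 4250 = 1010 + 3825 = 4835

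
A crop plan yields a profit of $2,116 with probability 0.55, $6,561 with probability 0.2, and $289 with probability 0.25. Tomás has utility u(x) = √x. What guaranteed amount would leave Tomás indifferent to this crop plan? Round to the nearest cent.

E[u] = 0.55·√2116 + 0.2·√6561 + 0.25·√289 = 0.55·46 + 0.2·81 + 0.25·17 = 45.75
CE = (45.75)² = 2093.0625

$2,093.06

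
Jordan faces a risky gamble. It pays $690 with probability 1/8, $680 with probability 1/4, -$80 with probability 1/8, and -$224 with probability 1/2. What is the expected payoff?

EV = 1/8 × 690 + 1/4 × 680 + 1/8 × (-80) + 1/2 × (-224) = 86.25 + 170 − 10 − 112 = 134.25

$134.25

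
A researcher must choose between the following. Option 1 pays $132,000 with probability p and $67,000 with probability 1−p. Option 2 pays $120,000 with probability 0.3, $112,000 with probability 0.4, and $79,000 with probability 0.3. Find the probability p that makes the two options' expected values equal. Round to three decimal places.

EV(Option 2) = 0.3 × 120000 + 0.4 × 112000 + 0.3 × 79000 = 36000 + 44800 + 23700 = 104500
p·132000 + (1−p)·67000 = 104500
65000p + 67000 = 104500
p = (104500 − 67000) / 65000

p = 0.577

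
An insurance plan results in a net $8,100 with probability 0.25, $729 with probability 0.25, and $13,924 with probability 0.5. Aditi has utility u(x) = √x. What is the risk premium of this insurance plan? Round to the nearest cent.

$1,381.19

E[u] = 0.25·√8100 + 0.25·√729 + 0.5·√13924 = 0.25·90 + 0.25·27 + 0.5·118 = 88.25
CE = (88.25)² = 7788.0625
Risk premium = EV − CE = 9169.25 − 7788.0625 = 1381.1875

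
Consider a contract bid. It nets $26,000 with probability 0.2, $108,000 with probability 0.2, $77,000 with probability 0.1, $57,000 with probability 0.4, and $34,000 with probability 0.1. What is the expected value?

EV = 0.2 × 26000 + 0.2 × 108000 + 0.1 × 77000 + 0.4 × 57000 + 0.1 × 34000 = 5200 + 21600 + 7700 + 22800 + 3400 = 60700

$60,700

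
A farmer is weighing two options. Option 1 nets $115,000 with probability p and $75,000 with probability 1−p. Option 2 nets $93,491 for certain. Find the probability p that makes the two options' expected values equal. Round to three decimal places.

p·115000 + (1−p)·75000 = 93491
40000p + 75000 = 93491
p = (93491 − 75000) / 40000

p = 0.462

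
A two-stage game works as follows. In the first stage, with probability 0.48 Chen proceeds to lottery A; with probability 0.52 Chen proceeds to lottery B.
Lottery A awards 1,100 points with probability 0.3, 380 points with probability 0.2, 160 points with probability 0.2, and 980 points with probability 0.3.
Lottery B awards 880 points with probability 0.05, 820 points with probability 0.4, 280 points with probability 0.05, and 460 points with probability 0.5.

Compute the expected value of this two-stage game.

EV(A) = 0.3 × 1100 + 0.2 × 380 + 0.2 × 160 + 0.3 × 980 = 330 + 76 + 32 + 294 = 732
EV(B) = 0.05 × 880 + 0.4 × 820 + 0.05 × 280 + 0.5 × 460 = 44 + 328 + 14 + 230 = 616
Overall = 0.48 × 732 + 0.52 × 616 = 351.36 + 320.32 = 671.68

671.68 points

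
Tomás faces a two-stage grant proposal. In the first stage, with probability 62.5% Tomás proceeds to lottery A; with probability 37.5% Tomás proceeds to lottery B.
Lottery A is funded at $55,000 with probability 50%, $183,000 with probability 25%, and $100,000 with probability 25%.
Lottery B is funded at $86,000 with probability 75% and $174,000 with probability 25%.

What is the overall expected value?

$101,906.25

EV(A) = 0.5 × 55000 + 0.25 × 183000 + 0.25 × 100000 = 27500 + 45750 + 25000 = 98250
EV(B) = 0.75 × 86000 + 0.25 × 174000 = 64500 + 43500 = 108000
Overall = 0.625 × 98250 + 0.375 × 108000 = 61406.25 + 40500 = 101906.25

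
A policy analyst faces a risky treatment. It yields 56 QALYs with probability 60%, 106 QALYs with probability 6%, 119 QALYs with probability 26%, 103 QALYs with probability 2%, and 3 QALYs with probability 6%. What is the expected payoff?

73.14 QALYs

EV = 0.6 × 56 + 0.06 × 106 + 0.26 × 119 + 0.02 × 103 + 0.06 × 3 = 33.6 + 6.36 + 30.94 + 2.06 + 0.18 = 73.14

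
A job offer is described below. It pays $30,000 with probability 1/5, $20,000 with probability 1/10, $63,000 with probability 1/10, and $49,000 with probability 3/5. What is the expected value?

EV = 1/5 × 30000 + 1/10 × 20000 + 1/10 × 63000 + 3/5 × 49000 = 6000 + 2000 + 6300 + 29400 = 43700

$43,700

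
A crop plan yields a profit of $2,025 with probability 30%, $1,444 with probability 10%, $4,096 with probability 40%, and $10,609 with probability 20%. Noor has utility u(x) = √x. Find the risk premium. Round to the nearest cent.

E[u] = 0.3·√2025 + 0.1·√1444 + 0.4·√4096 + 0.2·√10609 = 0.3·45 + 0.1·38 + 0.4·64 + 0.2·103 = 63.5
CE = (63.5)² = 4032.25
Risk premium = EV − CE = 4512.1 − 4032.25 = 479.85

$479.85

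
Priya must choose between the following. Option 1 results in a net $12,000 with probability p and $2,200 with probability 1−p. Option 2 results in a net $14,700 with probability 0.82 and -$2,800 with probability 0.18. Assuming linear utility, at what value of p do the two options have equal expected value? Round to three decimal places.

p = 0.954

EV(Option 2) = 0.82 × 14700 + 0.18 × (-2800) = 12054 − 504 = 11550
p·12000 + (1−p)·2200 = 11550
9800p + 2200 = 11550
p = (11550 − 2200) / 9800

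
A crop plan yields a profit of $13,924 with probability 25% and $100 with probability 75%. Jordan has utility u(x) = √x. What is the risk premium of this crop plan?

$2,187

E[u] = 0.25·√13924 + 0.75·√100 = 0.25·118 + 0.75·10 = 37
CE = (37)² = 1369
Risk premium = EV − CE = 3556 − 1369 = 2187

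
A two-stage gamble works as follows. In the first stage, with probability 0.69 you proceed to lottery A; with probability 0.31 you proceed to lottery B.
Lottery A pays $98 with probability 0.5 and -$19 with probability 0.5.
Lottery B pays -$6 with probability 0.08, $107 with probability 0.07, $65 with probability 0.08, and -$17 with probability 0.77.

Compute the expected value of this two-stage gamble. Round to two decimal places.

$26.98

EV(A) = 0.5 × 98 + 0.5 × (-19) = 49 − 9.5 = 39.5
EV(B) = 0.08 × (-6) + 0.07 × 107 + 0.08 × 65 + 0.77 × (-17) = -0.48 + 7.49 + 5.2 − 13.09 = -0.88
Overall = 0.69 × 39.5 + 0.31 × (-0.88) = 27.255 − 0.2728 = 26.9822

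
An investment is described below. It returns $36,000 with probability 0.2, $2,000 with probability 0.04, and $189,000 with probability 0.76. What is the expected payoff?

EV = 0.2 × 36000 + 0.04 × 2000 + 0.76 × 189000 = 7200 + 80 + 143640 = 150920

$150,920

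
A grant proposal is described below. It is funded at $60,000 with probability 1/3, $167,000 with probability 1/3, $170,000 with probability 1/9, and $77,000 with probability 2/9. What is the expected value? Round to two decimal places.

EV = 1/3 × 60000 + 1/3 × 167000 + 1/9 × 170000 + 2/9 × 77000 = 20000 + 55666.6667 + 18888.8889 + 17111.1111 = 111666.6667

$111,666.67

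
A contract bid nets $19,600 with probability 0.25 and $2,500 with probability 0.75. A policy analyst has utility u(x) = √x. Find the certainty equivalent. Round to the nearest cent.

$5,256.25

E[u] = 0.25·√19600 + 0.75·√2500 = 0.25·140 + 0.75·50 = 72.5
CE = (72.5)² = 5256.25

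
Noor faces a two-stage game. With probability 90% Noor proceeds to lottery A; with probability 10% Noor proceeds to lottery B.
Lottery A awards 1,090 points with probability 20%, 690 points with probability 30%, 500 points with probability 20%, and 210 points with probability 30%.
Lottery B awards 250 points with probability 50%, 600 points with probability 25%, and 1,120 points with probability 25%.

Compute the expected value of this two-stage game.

584.7 points

EV(A) = 0.2 × 1090 + 0.3 × 690 + 0.2 × 500 + 0.3 × 210 = 218 + 207 + 100 + 63 = 588
EV(B) = 0.5 × 250 + 0.25 × 600 + 0.25 × 1120 = 125 + 150 + 280 = 555
Overall = 0.9 × 588 + 0.1 × 555 = 529.2 + 55.5 = 584.7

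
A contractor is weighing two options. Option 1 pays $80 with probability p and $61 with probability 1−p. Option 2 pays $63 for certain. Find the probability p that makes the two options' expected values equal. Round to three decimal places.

p = 0.105

p·80 + (1−p)·61 = 63
19p + 61 = 63
p = (63 − 61) / 19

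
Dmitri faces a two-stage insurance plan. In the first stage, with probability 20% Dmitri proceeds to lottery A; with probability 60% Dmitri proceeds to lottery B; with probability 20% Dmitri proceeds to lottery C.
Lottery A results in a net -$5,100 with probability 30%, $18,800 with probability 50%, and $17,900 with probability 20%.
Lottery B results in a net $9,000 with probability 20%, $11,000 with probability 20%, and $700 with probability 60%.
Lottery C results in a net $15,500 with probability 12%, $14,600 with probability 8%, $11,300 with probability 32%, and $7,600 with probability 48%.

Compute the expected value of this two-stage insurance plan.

$7,000.40

EV(A) = 0.3 × (-5100) + 0.5 × 18800 + 0.2 × 17900 = -1530 + 9400 + 3580 = 11450
EV(B) = 0.2 × 9000 + 0.2 × 11000 + 0.6 × 700 = 1800 + 2200 + 420 = 4420
EV(C) = 0.12 × 15500 + 0.08 × 14600 + 0.32 × 11300 + 0.48 × 7600 = 1860 + 1168 + 3616 + 3648 = 10292
Overall = 0.2 × 11450 + 0.6 × 4420 + 0.2 × 10292 = 2290 + 2652 + 2058.4 = 7000.4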